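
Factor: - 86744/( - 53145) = 2^3*3^(  -  2)*5^(  -  1 )*7^1*1181^ ( - 1)*1549^1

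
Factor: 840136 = 2^3*11^1 * 9547^1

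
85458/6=14243 = 14243.00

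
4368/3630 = 1 + 123/605 = 1.20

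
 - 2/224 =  - 1/112= - 0.01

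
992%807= 185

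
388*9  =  3492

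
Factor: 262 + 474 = 2^5*23^1 = 736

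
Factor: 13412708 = 2^2*19^1*31^1*5693^1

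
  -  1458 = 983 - 2441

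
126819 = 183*693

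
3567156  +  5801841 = 9368997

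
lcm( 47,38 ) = 1786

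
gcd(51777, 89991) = 99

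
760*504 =383040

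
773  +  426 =1199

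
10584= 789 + 9795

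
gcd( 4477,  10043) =121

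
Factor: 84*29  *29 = 2^2*3^1*7^1*29^2= 70644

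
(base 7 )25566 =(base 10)6810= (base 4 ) 1222122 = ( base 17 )169A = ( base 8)15232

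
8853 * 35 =309855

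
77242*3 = 231726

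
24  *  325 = 7800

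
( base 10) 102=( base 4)1212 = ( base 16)66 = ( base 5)402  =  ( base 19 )57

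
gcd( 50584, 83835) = 1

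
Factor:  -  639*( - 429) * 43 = 3^3 *11^1* 13^1* 43^1*71^1 = 11787633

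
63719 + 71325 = 135044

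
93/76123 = 93/76123= 0.00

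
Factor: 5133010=2^1 *5^1*37^1 *13873^1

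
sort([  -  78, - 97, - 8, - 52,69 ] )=[ - 97, - 78, - 52, - 8,69] 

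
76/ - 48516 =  - 19/12129 = -  0.00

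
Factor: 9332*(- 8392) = -78314144=-2^5 * 1049^1*2333^1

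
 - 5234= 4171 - 9405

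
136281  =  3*45427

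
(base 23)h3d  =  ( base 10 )9075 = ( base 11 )6900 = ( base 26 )DB1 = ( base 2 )10001101110011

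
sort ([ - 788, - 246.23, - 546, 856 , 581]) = [ - 788, - 546, - 246.23,  581, 856]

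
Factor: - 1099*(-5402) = 5936798 = 2^1*7^1*37^1*73^1*157^1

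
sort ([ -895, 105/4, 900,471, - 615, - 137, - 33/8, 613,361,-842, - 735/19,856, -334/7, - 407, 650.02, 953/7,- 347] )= [ - 895,-842, - 615, - 407,-347, - 137,-334/7 , - 735/19, -33/8, 105/4,  953/7, 361, 471,  613,650.02, 856, 900]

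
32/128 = 1/4  =  0.25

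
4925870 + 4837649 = 9763519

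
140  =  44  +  96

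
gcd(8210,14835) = 5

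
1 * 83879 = 83879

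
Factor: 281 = 281^1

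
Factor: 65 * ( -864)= - 2^5 * 3^3*5^1*13^1=-56160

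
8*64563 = 516504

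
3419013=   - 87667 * (  -  39) 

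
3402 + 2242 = 5644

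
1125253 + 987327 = 2112580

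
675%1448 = 675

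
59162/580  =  29581/290   =  102.00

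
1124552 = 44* 25558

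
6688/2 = 3344= 3344.00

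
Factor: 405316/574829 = 428/607=2^2*107^1*607^( - 1 )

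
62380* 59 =3680420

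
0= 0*943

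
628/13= 48+4/13 = 48.31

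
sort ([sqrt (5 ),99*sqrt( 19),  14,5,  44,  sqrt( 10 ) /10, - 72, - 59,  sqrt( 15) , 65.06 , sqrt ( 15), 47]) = [ -72,-59,sqrt( 10 ) /10, sqrt( 5),sqrt( 15),sqrt( 15), 5,14, 44 , 47,65.06, 99*sqrt( 19) ]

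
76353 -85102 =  - 8749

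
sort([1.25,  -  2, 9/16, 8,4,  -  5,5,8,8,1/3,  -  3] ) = [ - 5,-3,-2,1/3,9/16, 1.25 , 4, 5,8, 8,8 ] 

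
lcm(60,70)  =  420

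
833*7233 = 6025089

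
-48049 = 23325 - 71374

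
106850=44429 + 62421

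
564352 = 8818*64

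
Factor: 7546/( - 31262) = -7/29 = -7^1*29^( - 1)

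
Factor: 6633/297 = 3^( - 1 )* 67^1 = 67/3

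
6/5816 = 3/2908 = 0.00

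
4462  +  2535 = 6997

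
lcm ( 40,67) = 2680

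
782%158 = 150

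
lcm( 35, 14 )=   70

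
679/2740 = 679/2740 = 0.25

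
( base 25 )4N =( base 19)69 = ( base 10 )123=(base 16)7B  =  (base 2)1111011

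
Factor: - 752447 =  - 752447^1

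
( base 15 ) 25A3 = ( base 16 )1F5C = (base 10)8028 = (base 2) 1111101011100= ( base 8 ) 17534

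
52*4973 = 258596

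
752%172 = 64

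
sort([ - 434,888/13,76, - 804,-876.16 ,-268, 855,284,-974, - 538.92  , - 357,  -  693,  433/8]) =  [ - 974,- 876.16, -804, - 693, - 538.92, - 434, - 357, - 268 , 433/8,888/13,76, 284,855 ] 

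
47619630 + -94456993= -46837363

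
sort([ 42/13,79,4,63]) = [42/13, 4,63,79]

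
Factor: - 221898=-2^1*3^1*31^1 *1193^1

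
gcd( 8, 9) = 1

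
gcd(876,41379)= 3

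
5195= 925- - 4270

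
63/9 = 7 =7.00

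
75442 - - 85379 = 160821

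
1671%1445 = 226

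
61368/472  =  130 + 1/59 = 130.02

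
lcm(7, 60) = 420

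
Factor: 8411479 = 29^1*89^1*3259^1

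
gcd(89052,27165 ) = 3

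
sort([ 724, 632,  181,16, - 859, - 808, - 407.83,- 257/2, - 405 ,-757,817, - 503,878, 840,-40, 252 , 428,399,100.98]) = [ -859, - 808 ,-757  ,-503, - 407.83, - 405, - 257/2, - 40, 16 , 100.98, 181 , 252,399, 428,632, 724,817, 840,878 ]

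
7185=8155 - 970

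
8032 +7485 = 15517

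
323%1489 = 323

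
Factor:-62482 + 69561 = 7079^1 =7079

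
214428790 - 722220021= - 507791231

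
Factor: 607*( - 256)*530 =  - 82357760  =  - 2^9*5^1*53^1 * 607^1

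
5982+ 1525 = 7507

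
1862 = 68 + 1794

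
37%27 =10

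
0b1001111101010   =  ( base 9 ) 6884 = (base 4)1033222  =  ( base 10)5098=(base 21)bbg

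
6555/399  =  115/7  =  16.43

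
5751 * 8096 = 46560096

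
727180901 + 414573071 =1141753972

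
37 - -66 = 103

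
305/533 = 305/533 = 0.57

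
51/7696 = 51/7696 = 0.01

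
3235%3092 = 143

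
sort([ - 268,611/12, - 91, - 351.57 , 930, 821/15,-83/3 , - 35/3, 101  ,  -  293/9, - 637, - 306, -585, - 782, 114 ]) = [-782,-637, - 585, - 351.57,  -  306,-268,-91,-293/9, - 83/3, - 35/3, 611/12 , 821/15,101, 114, 930 ]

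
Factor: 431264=2^5*13477^1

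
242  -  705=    - 463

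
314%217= 97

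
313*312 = 97656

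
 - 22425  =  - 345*65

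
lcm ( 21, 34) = 714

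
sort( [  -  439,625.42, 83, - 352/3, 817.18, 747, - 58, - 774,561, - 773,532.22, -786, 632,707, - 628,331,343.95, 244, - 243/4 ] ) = [-786,  -  774, - 773 , - 628,-439,-352/3, - 243/4 , - 58,83,244,  331, 343.95,532.22,561 , 625.42 , 632, 707,747,  817.18]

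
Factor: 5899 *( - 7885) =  - 46513615 = - 5^1*17^1*19^1*83^1 *347^1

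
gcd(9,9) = 9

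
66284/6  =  11047  +  1/3 = 11047.33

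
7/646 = 7/646=0.01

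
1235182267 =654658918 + 580523349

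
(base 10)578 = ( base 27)LB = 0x242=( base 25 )N3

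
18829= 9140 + 9689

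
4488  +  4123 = 8611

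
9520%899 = 530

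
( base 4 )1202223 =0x18ab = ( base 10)6315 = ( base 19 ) H97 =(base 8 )14253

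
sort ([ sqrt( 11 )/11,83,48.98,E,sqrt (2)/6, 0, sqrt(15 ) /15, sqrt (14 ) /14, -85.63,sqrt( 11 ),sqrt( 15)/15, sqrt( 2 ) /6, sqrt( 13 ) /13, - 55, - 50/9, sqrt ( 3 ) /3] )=[ - 85.63, - 55, - 50/9, 0,sqrt ( 2)/6, sqrt(2 )/6, sqrt( 15)/15,sqrt( 15) /15,sqrt(14)/14,sqrt( 13 ) /13, sqrt( 11)/11, sqrt( 3 ) /3, E,sqrt(11) , 48.98, 83]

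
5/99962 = 5/99962  =  0.00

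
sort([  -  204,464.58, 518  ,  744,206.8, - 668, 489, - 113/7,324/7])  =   [  -  668, - 204, - 113/7,324/7,206.8, 464.58,489,  518,744]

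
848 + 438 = 1286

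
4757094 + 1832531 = 6589625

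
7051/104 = 67 + 83/104 = 67.80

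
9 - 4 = 5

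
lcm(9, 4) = 36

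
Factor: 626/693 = 2^1*3^ ( -2) * 7^ (-1)*11^(  -  1)*313^1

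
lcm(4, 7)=28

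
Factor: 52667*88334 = 4652286778  =  2^1*29^1*1523^1*52667^1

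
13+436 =449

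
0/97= 0 = 0.00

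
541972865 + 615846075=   1157818940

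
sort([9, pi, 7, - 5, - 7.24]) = [ - 7.24, - 5 , pi, 7 , 9]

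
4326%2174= 2152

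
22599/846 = 26 + 67/94   =  26.71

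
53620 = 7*7660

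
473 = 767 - 294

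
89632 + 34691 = 124323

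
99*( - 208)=-20592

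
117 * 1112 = 130104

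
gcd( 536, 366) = 2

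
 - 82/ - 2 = 41/1 =41.00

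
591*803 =474573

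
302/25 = 12 + 2/25 = 12.08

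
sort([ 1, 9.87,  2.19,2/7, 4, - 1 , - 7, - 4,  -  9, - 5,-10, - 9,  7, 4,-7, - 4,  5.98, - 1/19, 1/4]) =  [ - 10,-9,-9, - 7, - 7, - 5, - 4 , - 4, - 1, - 1/19, 1/4, 2/7, 1,  2.19 , 4,4,  5.98,7 , 9.87]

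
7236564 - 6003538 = 1233026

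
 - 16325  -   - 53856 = 37531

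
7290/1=7290 =7290.00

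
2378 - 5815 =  - 3437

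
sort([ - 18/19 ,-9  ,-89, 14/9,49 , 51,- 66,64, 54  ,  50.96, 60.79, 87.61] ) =[ - 89, - 66, - 9, - 18/19, 14/9, 49, 50.96,51,  54,  60.79,64, 87.61] 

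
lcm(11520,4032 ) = 80640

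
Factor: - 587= - 587^1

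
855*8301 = 7097355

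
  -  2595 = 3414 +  - 6009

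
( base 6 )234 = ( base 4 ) 1132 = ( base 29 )37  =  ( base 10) 94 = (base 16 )5E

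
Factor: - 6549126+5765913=  -  3^1*261071^1= -783213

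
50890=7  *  7270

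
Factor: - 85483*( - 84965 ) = 5^1*73^1*1171^1 *16993^1 =7263063095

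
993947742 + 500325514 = 1494273256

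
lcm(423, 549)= 25803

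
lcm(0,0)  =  0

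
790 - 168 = 622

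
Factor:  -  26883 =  - 3^2*29^1*103^1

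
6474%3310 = 3164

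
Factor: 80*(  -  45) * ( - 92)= 331200 =2^6*3^2 * 5^2*23^1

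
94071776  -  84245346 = 9826430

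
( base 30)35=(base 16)5f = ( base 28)3b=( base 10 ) 95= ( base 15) 65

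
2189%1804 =385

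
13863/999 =13+ 292/333 = 13.88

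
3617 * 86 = 311062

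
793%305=183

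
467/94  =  467/94 = 4.97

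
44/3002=22/1501 = 0.01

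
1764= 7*252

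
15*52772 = 791580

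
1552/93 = 1552/93 = 16.69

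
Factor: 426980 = 2^2*5^1*37^1* 577^1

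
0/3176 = 0 = 0.00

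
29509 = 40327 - 10818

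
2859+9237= 12096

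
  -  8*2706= - 21648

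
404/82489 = 404/82489 = 0.00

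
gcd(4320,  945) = 135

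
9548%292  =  204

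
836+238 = 1074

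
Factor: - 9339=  - 3^1*11^1*283^1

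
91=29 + 62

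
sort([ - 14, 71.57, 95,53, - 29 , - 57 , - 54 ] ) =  [-57,-54,-29, - 14, 53 , 71.57, 95]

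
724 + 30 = 754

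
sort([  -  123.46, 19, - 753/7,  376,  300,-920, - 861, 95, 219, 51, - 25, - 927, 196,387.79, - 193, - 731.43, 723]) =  [ - 927,  -  920, - 861, - 731.43, - 193, - 123.46, - 753/7, - 25, 19, 51, 95, 196, 219, 300,376, 387.79,723]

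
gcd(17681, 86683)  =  1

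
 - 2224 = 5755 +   -  7979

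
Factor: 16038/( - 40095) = -2^1*5^(  -  1)= - 2/5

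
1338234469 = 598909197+739325272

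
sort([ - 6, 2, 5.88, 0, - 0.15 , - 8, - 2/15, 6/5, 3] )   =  [ - 8, - 6, - 0.15 , -2/15, 0, 6/5 , 2, 3, 5.88 ]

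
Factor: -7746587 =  - 47^1 * 164821^1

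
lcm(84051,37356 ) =336204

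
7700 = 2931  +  4769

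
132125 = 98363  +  33762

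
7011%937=452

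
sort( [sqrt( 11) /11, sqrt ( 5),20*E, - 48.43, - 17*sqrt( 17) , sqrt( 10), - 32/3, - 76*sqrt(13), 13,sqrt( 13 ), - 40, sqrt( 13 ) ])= [ - 76*sqrt( 13 ),-17*sqrt( 17 ), - 48.43, - 40, - 32/3,sqrt( 11)/11,sqrt ( 5 ),sqrt( 10),  sqrt(13 ),sqrt ( 13 ),13,20*E]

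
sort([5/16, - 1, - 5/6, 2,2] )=[ - 1, - 5/6, 5/16,2, 2]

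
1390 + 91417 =92807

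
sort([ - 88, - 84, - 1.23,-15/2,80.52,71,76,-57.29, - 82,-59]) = [ - 88, - 84,-82, - 59 , - 57.29, - 15/2, - 1.23,71,76, 80.52]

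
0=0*660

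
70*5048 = 353360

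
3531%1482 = 567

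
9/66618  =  1/7402 = 0.00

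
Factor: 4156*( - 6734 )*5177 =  - 2^3*7^1*13^1*31^1*37^1*167^1*1039^1 =- 144886131208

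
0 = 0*96817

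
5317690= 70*75967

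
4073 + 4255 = 8328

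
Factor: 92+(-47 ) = 3^2*5^1 = 45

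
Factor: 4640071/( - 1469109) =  - 3^( - 1) * 67^( - 1)*941^1*4931^1 *7309^( - 1) 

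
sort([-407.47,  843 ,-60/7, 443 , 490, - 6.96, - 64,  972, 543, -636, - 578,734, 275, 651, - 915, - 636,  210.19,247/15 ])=[-915, - 636,  -  636,-578,-407.47, - 64, - 60/7,-6.96,247/15,210.19,  275, 443,490, 543 , 651,  734, 843,972 ]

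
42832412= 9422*4546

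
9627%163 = 10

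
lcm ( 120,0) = 0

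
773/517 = 1 + 256/517  =  1.50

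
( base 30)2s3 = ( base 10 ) 2643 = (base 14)d6b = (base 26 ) 3NH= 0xA53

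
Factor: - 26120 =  - 2^3*5^1*653^1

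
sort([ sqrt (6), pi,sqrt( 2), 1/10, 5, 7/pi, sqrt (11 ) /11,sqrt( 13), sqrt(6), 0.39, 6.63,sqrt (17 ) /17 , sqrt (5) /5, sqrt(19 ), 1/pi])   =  [ 1/10,sqrt( 17)/17,sqrt (11) /11, 1/pi, 0.39, sqrt( 5)/5, sqrt (2),  7/pi, sqrt( 6), sqrt(6), pi,sqrt(13 ), sqrt(19), 5,6.63 ]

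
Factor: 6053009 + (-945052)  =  61^1  *83737^1  =  5107957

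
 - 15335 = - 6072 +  - 9263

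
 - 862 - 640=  -1502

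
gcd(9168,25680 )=48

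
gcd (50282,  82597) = 1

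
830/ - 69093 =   -  1 + 68263/69093  =  - 0.01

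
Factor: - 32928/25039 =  - 96/73=- 2^5*3^1*73^(- 1)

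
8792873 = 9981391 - 1188518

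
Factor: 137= 137^1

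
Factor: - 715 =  - 5^1*11^1*13^1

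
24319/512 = 47 + 255/512 = 47.50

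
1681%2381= 1681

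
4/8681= 4/8681  =  0.00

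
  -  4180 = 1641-5821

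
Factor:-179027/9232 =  - 2^( - 4 )*17^1*577^(-1 )*10531^1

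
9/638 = 9/638  =  0.01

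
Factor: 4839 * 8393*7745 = 3^1*5^1*7^1 * 11^1*109^1 * 1549^1*1613^1 =314553315615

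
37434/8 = 18717/4 =4679.25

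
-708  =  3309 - 4017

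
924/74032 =33/2644  =  0.01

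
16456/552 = 29 + 56/69 = 29.81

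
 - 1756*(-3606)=6332136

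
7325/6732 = 1 + 593/6732 = 1.09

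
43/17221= 43/17221 =0.00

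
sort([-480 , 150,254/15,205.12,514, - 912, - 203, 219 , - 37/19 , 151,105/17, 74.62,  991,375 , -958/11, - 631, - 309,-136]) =[ - 912,  -  631, - 480, - 309, - 203, - 136, - 958/11, - 37/19, 105/17, 254/15, 74.62  ,  150, 151,205.12, 219,  375,514 , 991 ] 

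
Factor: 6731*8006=2^1*53^1*127^1*4003^1 = 53888386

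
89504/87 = 89504/87 =1028.78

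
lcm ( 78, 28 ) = 1092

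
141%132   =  9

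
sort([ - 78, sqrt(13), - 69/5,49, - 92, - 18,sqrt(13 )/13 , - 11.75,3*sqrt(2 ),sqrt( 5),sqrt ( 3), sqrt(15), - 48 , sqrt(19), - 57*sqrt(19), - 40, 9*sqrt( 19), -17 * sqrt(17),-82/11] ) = [ - 57*sqrt(19),  -  92, - 78, -17 * sqrt( 17), - 48, - 40, -18, - 69/5,-11.75 , - 82/11,sqrt(13 )/13,sqrt(3 ),  sqrt(5 ), sqrt(13),sqrt(15), 3*sqrt(2 ),sqrt(19),9*sqrt(19),49]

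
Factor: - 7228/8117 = - 2^2*13^1  *139^1 * 8117^( - 1 ) 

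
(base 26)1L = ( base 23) 21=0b101111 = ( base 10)47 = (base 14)35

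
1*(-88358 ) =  - 88358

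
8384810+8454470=16839280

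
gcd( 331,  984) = 1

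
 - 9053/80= -9053/80 = -113.16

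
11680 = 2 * 5840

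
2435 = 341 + 2094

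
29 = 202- 173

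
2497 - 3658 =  - 1161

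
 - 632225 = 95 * ( - 6655 ) 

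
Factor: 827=827^1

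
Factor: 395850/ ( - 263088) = - 2^( - 3 )*3^(  -  3 )*5^2*13^1   =  -325/216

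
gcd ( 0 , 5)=5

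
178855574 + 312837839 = 491693413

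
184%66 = 52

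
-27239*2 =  - 54478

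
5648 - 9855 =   -  4207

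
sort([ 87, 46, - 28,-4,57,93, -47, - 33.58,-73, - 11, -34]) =[ - 73,-47 ,-34, - 33.58, - 28,- 11, - 4,46, 57, 87,  93] 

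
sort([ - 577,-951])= [ - 951,-577]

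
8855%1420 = 335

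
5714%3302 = 2412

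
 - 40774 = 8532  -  49306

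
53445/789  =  17815/263 = 67.74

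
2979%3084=2979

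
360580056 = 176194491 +184385565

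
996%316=48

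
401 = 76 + 325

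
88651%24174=16129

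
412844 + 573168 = 986012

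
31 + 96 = 127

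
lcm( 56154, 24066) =168462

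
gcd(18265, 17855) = 5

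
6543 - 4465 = 2078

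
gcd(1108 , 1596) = 4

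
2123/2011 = 2123/2011 = 1.06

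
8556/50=4278/25 = 171.12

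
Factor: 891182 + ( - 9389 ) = 881793= 3^3 * 11^1 * 2969^1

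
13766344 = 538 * 25588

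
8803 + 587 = 9390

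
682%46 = 38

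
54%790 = 54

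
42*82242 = 3454164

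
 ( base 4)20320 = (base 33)H7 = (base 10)568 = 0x238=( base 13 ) 349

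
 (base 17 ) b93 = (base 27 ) 4FE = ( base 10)3335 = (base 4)310013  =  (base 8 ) 6407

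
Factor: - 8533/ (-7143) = 3^( - 1)*7^1*23^1*53^1*2381^ (-1)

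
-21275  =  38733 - 60008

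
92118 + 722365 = 814483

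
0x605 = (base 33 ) 1DN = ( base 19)452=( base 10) 1541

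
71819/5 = 71819/5 = 14363.80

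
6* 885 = 5310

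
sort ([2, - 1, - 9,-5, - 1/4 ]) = [ - 9, -5, - 1, - 1/4, 2]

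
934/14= 66 + 5/7=66.71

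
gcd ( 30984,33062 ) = 2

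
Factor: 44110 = 2^1*5^1*11^1*401^1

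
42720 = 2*21360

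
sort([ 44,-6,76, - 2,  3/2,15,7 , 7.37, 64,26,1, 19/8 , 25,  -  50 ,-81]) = [-81,  -  50, - 6, - 2,1, 3/2, 19/8,7,7.37, 15, 25 , 26, 44, 64,76 ]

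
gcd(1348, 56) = 4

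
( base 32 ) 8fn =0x21F7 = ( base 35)73f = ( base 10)8695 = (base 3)102221001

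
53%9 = 8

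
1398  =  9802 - 8404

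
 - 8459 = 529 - 8988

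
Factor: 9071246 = 2^1*19^1 * 23^1*97^1*107^1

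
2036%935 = 166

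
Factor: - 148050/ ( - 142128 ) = 2^( - 3 )*3^ ( - 1 )*5^2  =  25/24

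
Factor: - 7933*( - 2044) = 16215052 = 2^2 * 7^1*73^1*7933^1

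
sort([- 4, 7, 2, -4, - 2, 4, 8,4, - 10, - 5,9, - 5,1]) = [ - 10, - 5, - 5, - 4, - 4, - 2, 1,2,  4,  4,7,8,9]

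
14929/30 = 497 +19/30 = 497.63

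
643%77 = 27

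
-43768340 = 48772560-92540900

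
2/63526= 1/31763  =  0.00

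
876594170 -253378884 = 623215286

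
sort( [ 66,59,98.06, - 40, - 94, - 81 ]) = [ - 94, - 81 ,-40, 59, 66,  98.06 ] 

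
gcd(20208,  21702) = 6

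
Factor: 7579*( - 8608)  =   - 65240032=-2^5*11^1*13^1 *53^1*269^1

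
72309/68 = 72309/68=1063.37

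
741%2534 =741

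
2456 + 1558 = 4014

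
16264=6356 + 9908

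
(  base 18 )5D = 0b1100111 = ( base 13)7c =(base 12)87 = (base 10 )103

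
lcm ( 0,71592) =0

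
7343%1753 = 331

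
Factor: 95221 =7^1*61^1 * 223^1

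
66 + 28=94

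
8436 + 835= 9271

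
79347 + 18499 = 97846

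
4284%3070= 1214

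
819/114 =7 + 7/38 = 7.18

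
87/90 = 29/30=0.97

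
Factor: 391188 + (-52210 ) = 2^1*169489^1 = 338978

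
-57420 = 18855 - 76275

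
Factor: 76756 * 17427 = 2^2*3^1*31^1*37^1*157^1*619^1 = 1337626812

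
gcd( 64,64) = 64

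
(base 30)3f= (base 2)1101001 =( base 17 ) 63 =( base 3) 10220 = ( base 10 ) 105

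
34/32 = 17/16 = 1.06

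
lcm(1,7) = 7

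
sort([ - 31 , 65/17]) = [- 31,65/17 ]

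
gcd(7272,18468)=36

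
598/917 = 598/917=0.65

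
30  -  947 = - 917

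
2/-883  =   - 1 + 881/883 = - 0.00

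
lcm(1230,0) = 0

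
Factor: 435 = 3^1 * 5^1*29^1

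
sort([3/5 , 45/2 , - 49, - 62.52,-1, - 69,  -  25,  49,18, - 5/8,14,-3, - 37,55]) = [ - 69,-62.52, - 49 , - 37,-25,-3,-1, - 5/8,3/5,14,18,45/2,49,55]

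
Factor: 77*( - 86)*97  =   -642334  =  - 2^1*7^1*11^1*43^1 * 97^1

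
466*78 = 36348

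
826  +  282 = 1108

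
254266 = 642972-388706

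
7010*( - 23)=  - 161230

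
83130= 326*255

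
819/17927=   9/197 = 0.05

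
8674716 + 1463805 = 10138521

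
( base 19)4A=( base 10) 86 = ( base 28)32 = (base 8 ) 126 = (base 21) 42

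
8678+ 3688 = 12366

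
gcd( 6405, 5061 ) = 21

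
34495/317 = 34495/317  =  108.82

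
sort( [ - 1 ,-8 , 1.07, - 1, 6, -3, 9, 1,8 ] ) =[ - 8, - 3 , - 1,-1,1,1.07 , 6, 8, 9 ]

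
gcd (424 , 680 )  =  8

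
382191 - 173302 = 208889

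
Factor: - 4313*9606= -41430678  =  - 2^1*3^1*19^1 *227^1*1601^1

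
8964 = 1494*6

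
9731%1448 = 1043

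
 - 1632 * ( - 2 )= 3264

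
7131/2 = 7131/2  =  3565.50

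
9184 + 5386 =14570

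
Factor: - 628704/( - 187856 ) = 666/199= 2^1 * 3^2*37^1  *  199^( - 1)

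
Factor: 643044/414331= 2^2*3^1 * 41^1 * 1307^1 * 414331^(-1 ) 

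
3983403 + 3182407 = 7165810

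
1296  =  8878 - 7582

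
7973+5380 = 13353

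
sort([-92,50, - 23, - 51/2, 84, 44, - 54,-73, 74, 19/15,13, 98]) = [ - 92, - 73,-54, - 51/2, - 23,19/15, 13, 44, 50, 74,84, 98] 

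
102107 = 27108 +74999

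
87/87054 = 29/29018 =0.00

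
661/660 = 1 + 1/660= 1.00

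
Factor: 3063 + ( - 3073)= - 2^1*5^1 = - 10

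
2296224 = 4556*504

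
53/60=53/60 =0.88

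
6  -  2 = 4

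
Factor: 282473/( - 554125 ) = -5^ ( - 3)*11^ ( - 1 ) * 13^(- 1) * 19^1*31^( - 1 ) * 14867^1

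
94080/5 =18816 =18816.00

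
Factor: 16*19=304= 2^4*19^1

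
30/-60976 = - 1+30473/30488 = - 0.00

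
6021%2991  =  39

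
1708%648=412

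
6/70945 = 6/70945 = 0.00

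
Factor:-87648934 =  - 2^1*419^1 *104593^1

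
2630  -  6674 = -4044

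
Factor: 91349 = 167^1 * 547^1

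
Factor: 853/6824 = 1/8 = 2^ ( - 3 ) 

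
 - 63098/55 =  - 63098/55  =  - 1147.24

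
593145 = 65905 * 9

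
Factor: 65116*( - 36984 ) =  - 2^5*3^1*23^1*67^1*73^1 * 223^1 = - 2408250144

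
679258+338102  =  1017360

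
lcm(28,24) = 168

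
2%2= 0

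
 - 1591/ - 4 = 397 + 3/4 = 397.75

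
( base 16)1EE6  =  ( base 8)17346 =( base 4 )1323212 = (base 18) 1678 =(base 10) 7910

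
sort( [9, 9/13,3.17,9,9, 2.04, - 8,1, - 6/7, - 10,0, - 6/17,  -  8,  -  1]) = [ - 10, - 8, - 8, - 1, - 6/7, -6/17, 0, 9/13, 1 , 2.04,3.17,9,9,9]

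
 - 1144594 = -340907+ -803687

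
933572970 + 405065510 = 1338638480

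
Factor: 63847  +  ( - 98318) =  - 34471^1 = - 34471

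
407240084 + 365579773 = 772819857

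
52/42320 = 13/10580 = 0.00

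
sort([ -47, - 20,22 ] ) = [ - 47, - 20, 22 ] 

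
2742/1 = 2742 = 2742.00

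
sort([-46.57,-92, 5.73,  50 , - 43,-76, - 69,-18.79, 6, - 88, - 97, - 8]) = [ - 97, - 92, - 88,-76, - 69, - 46.57,  -  43,-18.79 , - 8, 5.73, 6, 50 ]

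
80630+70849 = 151479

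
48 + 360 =408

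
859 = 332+527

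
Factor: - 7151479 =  - 541^1*13219^1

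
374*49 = 18326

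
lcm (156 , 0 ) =0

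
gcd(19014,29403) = 3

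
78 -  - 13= 91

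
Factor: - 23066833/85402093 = -7^ (-1) * 19^( -1 )*241^1 * 95713^1*642121^( - 1)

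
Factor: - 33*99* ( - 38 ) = 2^1*3^3 * 11^2*19^1 = 124146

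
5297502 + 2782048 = 8079550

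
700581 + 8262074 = 8962655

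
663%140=103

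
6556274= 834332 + 5721942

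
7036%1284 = 616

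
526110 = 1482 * 355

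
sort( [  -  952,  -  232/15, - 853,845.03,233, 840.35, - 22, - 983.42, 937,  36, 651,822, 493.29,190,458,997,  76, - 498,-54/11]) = [-983.42, - 952,  -  853,  -  498, - 22, - 232/15, - 54/11 , 36,  76, 190,233, 458,493.29,651, 822,840.35,845.03,937,997]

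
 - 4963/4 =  - 1241 + 1/4 = - 1240.75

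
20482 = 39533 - 19051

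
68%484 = 68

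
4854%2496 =2358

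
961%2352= 961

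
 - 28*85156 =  - 2384368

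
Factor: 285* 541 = 3^1 * 5^1*19^1*541^1 = 154185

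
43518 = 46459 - 2941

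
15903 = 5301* 3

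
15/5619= 5/1873 = 0.00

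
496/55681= 496/55681 = 0.01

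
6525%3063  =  399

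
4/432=1/108 = 0.01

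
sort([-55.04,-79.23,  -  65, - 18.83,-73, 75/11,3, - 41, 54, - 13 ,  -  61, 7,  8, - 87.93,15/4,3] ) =[ - 87.93 , - 79.23, - 73, - 65, - 61, - 55.04, - 41, - 18.83, - 13, 3, 3, 15/4, 75/11, 7,8, 54 ]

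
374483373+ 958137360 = 1332620733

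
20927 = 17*1231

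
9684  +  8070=17754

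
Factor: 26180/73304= 5/14= 2^( - 1)*5^1*7^(-1 ) 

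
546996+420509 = 967505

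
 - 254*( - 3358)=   852932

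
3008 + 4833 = 7841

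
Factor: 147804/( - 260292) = -113^1*199^(-1 )  =  - 113/199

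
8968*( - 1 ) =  - 8968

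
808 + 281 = 1089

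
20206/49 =412 + 18/49 = 412.37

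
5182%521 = 493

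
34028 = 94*362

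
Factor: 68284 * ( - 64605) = -4411487820 = - 2^2*3^1 * 5^1 * 43^1 *59^1*73^1*397^1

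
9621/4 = 2405 +1/4 = 2405.25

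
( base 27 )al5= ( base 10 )7862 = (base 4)1322312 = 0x1EB6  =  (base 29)9A3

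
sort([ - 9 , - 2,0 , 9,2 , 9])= [ - 9,-2, 0 , 2, 9 , 9]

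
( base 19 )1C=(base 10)31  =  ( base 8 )37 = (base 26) 15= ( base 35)V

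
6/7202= 3/3601 = 0.00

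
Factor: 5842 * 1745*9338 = 2^2 * 5^1*7^1*23^2*29^1*127^1 * 349^1 =95194280020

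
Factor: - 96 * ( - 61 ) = 2^5*3^1 *61^1 = 5856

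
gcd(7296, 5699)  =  1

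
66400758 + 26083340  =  92484098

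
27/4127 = 27/4127 = 0.01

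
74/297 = 74/297 = 0.25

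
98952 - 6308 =92644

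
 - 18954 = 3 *( - 6318 ) 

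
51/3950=51/3950=0.01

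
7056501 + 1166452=8222953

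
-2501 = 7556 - 10057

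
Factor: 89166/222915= 2^1*5^( - 1) = 2/5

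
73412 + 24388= 97800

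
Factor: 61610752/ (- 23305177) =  - 8801536/3329311= - 2^8*59^( - 1)*73^( - 1)*773^(- 1)*34381^1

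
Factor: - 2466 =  -2^1* 3^2*137^1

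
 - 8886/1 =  - 8886 = -8886.00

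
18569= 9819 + 8750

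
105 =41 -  - 64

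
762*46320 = 35295840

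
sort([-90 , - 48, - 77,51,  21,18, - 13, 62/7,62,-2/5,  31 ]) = [ - 90,-77, - 48, - 13 ,-2/5,62/7, 18, 21,31,51 , 62 ]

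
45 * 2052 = 92340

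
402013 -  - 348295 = 750308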